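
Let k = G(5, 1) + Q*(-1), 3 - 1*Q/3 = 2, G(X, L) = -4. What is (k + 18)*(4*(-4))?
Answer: -176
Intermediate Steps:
Q = 3 (Q = 9 - 3*2 = 9 - 6 = 3)
k = -7 (k = -4 + 3*(-1) = -4 - 3 = -7)
(k + 18)*(4*(-4)) = (-7 + 18)*(4*(-4)) = 11*(-16) = -176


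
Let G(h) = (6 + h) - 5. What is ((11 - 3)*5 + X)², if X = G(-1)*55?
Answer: 1600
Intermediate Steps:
G(h) = 1 + h
X = 0 (X = (1 - 1)*55 = 0*55 = 0)
((11 - 3)*5 + X)² = ((11 - 3)*5 + 0)² = (8*5 + 0)² = (40 + 0)² = 40² = 1600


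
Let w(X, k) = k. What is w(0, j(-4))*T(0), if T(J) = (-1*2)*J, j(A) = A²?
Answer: 0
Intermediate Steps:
T(J) = -2*J
w(0, j(-4))*T(0) = (-4)²*(-2*0) = 16*0 = 0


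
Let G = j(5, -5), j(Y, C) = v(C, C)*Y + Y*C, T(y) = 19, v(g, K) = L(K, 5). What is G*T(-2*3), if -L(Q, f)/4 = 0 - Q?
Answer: -2375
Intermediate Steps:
L(Q, f) = 4*Q (L(Q, f) = -4*(0 - Q) = -(-4)*Q = 4*Q)
v(g, K) = 4*K
j(Y, C) = 5*C*Y (j(Y, C) = (4*C)*Y + Y*C = 4*C*Y + C*Y = 5*C*Y)
G = -125 (G = 5*(-5)*5 = -125)
G*T(-2*3) = -125*19 = -2375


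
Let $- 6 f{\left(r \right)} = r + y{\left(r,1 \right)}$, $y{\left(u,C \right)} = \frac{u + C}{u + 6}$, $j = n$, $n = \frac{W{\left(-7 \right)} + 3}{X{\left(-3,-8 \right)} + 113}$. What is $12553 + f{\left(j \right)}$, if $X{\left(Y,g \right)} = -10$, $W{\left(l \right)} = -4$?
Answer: $\frac{4786524329}{381306} \approx 12553.0$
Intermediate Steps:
$n = - \frac{1}{103}$ ($n = \frac{-4 + 3}{-10 + 113} = - \frac{1}{103} \approx -0.0097087$)
$j = - \frac{1}{103} \approx -0.0097087$
$y{\left(u,C \right)} = \frac{C + u}{6 + u}$
$f{\left(r \right)} = - \frac{r}{6} - \frac{1 + r}{6 \left(6 + r\right)}$ ($f{\left(r \right)} = - \frac{r + \frac{1 + r}{6 + r}}{6} = - \frac{r}{6} - \frac{1 + r}{6 \left(6 + r\right)}$)
$12553 + f{\left(j \right)} = 12553 + \frac{-1 - - \frac{1}{103} - - \frac{6 - \frac{1}{103}}{103}}{6 \left(6 - \frac{1}{103}\right)} = 12553 + \frac{-1 + \frac{1}{103} - \left(- \frac{1}{103}\right) \frac{617}{103}}{6 \cdot \frac{617}{103}} = 12553 + \frac{1}{6} \cdot \frac{103}{617} \left(-1 + \frac{1}{103} + \frac{617}{10609}\right) = 12553 + \frac{1}{6} \cdot \frac{103}{617} \left(- \frac{9889}{10609}\right) = 12553 - \frac{9889}{381306} = \frac{4786524329}{381306}$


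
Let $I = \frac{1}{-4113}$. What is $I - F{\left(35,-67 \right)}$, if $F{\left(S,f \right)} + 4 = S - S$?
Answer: $\frac{16451}{4113} \approx 3.9998$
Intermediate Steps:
$I = - \frac{1}{4113} \approx -0.00024313$
$F{\left(S,f \right)} = -4$ ($F{\left(S,f \right)} = -4 + \left(S - S\right) = -4 + 0 = -4$)
$I - F{\left(35,-67 \right)} = - \frac{1}{4113} - -4 = - \frac{1}{4113} + 4 = \frac{16451}{4113}$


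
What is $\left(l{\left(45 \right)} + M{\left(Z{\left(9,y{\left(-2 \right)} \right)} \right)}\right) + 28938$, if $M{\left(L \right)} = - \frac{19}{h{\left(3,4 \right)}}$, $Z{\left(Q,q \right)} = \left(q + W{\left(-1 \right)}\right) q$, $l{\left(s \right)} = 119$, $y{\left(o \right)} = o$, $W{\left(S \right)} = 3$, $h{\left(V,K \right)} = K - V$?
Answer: $29038$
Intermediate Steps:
$Z{\left(Q,q \right)} = q \left(3 + q\right)$ ($Z{\left(Q,q \right)} = \left(q + 3\right) q = \left(3 + q\right) q = q \left(3 + q\right)$)
$M{\left(L \right)} = -19$ ($M{\left(L \right)} = - \frac{19}{4 - 3} = - \frac{19}{1} = \left(-19\right) 1 = -19$)
$\left(l{\left(45 \right)} + M{\left(Z{\left(9,y{\left(-2 \right)} \right)} \right)}\right) + 28938 = \left(119 - 19\right) + 28938 = 100 + 28938 = 29038$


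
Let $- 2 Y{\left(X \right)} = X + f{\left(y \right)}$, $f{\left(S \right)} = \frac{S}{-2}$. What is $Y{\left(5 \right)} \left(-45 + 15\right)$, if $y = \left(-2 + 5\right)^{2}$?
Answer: $\frac{15}{2} \approx 7.5$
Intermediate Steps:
$y = 9$ ($y = 3^{2} = 9$)
$f{\left(S \right)} = - \frac{S}{2}$ ($f{\left(S \right)} = S \left(- \frac{1}{2}\right) = - \frac{S}{2}$)
$Y{\left(X \right)} = \frac{9}{4} - \frac{X}{2}$ ($Y{\left(X \right)} = - \frac{X - \frac{9}{2}}{2} = - \frac{- \frac{9}{2} + X}{2} = \frac{9}{4} - \frac{X}{2}$)
$Y{\left(5 \right)} \left(-45 + 15\right) = \left(\frac{9}{4} - \frac{5}{2}\right) \left(-45 + 15\right) = \left(\frac{9}{4} - \frac{5}{2}\right) \left(-30\right) = \left(- \frac{1}{4}\right) \left(-30\right) = \frac{15}{2}$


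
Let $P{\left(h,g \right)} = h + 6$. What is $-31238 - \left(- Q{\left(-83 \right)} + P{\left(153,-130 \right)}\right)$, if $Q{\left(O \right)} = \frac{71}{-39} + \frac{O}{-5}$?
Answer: $- \frac{6119533}{195} \approx -31382.0$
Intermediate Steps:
$Q{\left(O \right)} = - \frac{71}{39} - \frac{O}{5}$ ($Q{\left(O \right)} = 71 \left(- \frac{1}{39}\right) + O \left(- \frac{1}{5}\right) = - \frac{71}{39} - \frac{O}{5}$)
$P{\left(h,g \right)} = 6 + h$
$-31238 - \left(- Q{\left(-83 \right)} + P{\left(153,-130 \right)}\right) = -31238 - \frac{28123}{195} = - \frac{6119533}{195}$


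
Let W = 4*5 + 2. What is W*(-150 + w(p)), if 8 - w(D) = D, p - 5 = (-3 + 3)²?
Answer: -3234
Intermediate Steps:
p = 5 (p = 5 + (-3 + 3)² = 5 + 0² = 5 + 0 = 5)
w(D) = 8 - D
W = 22 (W = 20 + 2 = 22)
W*(-150 + w(p)) = 22*(-150 + (8 - 1*5)) = 22*(-150 + (8 - 5)) = 22*(-150 + 3) = 22*(-147) = -3234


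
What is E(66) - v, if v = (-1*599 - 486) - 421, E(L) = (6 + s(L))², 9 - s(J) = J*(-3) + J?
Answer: 23115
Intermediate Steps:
s(J) = 9 + 2*J (s(J) = 9 - (J*(-3) + J) = 9 - (-3*J + J) = 9 - (-2)*J = 9 + 2*J)
E(L) = (15 + 2*L)² (E(L) = (6 + (9 + 2*L))² = (15 + 2*L)²)
v = -1506 (v = (-599 - 486) - 421 = -1085 - 421 = -1506)
E(66) - v = (15 + 2*66)² - 1*(-1506) = (15 + 132)² + 1506 = 147² + 1506 = 21609 + 1506 = 23115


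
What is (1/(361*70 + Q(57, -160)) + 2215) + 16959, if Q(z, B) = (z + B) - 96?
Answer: 480711355/25071 ≈ 19174.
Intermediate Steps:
Q(z, B) = -96 + B + z (Q(z, B) = (B + z) - 96 = -96 + B + z)
(1/(361*70 + Q(57, -160)) + 2215) + 16959 = (1/(361*70 + (-96 - 160 + 57)) + 2215) + 16959 = (1/(25270 - 199) + 2215) + 16959 = (1/25071 + 2215) + 16959 = 55532266/25071 + 16959 = 480711355/25071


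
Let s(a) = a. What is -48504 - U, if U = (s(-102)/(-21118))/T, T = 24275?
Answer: -12432531941451/256319725 ≈ -48504.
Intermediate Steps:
U = 51/256319725 (U = -102/(-21118)/24275 = -102*(-1/21118)*(1/24275) = (51/10559)*(1/24275) = 51/256319725 ≈ 1.9897e-7)
-48504 - U = -48504 - 1*51/256319725 = -48504 - 51/256319725 = -12432531941451/256319725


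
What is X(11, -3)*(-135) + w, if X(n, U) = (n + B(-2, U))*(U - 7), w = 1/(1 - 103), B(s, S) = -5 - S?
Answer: 1239299/102 ≈ 12150.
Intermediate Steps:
w = -1/102 (w = 1/(-102) = -1/102 ≈ -0.0098039)
X(n, U) = (-7 + U)*(-5 + n - U) (X(n, U) = (n + (-5 - U))*(U - 7) = (-5 + n - U)*(-7 + U) = (-7 + U)*(-5 + n - U))
X(11, -3)*(-135) + w = (35 - 1*(-3)² - 7*11 + 2*(-3) - 3*11)*(-135) - 1/102 = (35 - 1*9 - 77 - 6 - 33)*(-135) - 1/102 = (35 - 9 - 77 - 6 - 33)*(-135) - 1/102 = -90*(-135) - 1/102 = 12150 - 1/102 = 1239299/102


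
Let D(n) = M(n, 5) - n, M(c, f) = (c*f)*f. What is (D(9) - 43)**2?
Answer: 29929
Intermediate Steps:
M(c, f) = c*f**2
D(n) = 24*n (D(n) = n*5**2 - n = n*25 - n = 25*n - n = 24*n)
(D(9) - 43)**2 = (24*9 - 43)**2 = (216 - 43)**2 = 173**2 = 29929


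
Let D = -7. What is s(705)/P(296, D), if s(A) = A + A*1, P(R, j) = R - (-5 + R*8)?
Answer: -470/689 ≈ -0.68215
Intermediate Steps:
P(R, j) = 5 - 7*R (P(R, j) = R - (-5 + 8*R) = R + (5 - 8*R) = 5 - 7*R)
s(A) = 2*A (s(A) = A + A = 2*A)
s(705)/P(296, D) = (2*705)/(5 - 7*296) = 1410/(5 - 2072) = 1410/(-2067) = 1410*(-1/2067) = -470/689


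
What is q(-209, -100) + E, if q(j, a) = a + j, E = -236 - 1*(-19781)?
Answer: 19236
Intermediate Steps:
E = 19545 (E = -236 + 19781 = 19545)
q(-209, -100) + E = (-100 - 209) + 19545 = -309 + 19545 = 19236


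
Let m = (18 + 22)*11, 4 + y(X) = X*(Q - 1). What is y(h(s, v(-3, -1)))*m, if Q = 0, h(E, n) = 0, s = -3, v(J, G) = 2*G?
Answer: -1760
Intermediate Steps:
y(X) = -4 - X (y(X) = -4 + X*(0 - 1) = -4 + X*(-1) = -4 - X)
m = 440 (m = 40*11 = 440)
y(h(s, v(-3, -1)))*m = (-4 - 1*0)*440 = (-4 + 0)*440 = -4*440 = -1760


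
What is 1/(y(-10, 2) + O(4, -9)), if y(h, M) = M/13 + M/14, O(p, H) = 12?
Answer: 91/1119 ≈ 0.081323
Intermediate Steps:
y(h, M) = 27*M/182 (y(h, M) = M*(1/13) + M*(1/14) = M/13 + M/14 = 27*M/182)
1/(y(-10, 2) + O(4, -9)) = 1/((27/182)*2 + 12) = 1/(27/91 + 12) = 1/(1119/91) = 91/1119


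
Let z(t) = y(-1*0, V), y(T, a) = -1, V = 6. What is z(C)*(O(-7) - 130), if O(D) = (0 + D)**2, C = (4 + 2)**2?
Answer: 81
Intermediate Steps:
C = 36 (C = 6**2 = 36)
z(t) = -1
O(D) = D**2
z(C)*(O(-7) - 130) = -((-7)**2 - 130) = -(49 - 130) = -1*(-81) = 81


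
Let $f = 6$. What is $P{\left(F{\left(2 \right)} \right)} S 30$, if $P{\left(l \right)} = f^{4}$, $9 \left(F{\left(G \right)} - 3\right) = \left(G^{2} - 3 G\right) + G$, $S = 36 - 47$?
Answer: $-427680$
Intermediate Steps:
$S = -11$
$F{\left(G \right)} = 3 - \frac{2 G}{9} + \frac{G^{2}}{9}$ ($F{\left(G \right)} = 3 + \frac{\left(G^{2} - 3 G\right) + G}{9} = 3 + \frac{G^{2} - 2 G}{9} = 3 + \left(- \frac{2 G}{9} + \frac{G^{2}}{9}\right) = 3 - \frac{2 G}{9} + \frac{G^{2}}{9}$)
$P{\left(l \right)} = 1296$ ($P{\left(l \right)} = 6^{4} = 1296$)
$P{\left(F{\left(2 \right)} \right)} S 30 = 1296 \left(-11\right) 30 = \left(-14256\right) 30 = -427680$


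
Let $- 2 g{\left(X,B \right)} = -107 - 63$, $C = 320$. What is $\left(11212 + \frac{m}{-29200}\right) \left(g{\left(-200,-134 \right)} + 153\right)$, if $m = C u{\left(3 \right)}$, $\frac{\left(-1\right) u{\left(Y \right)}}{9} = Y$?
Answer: $\frac{974012144}{365} \approx 2.6685 \cdot 10^{6}$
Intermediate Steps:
$u{\left(Y \right)} = - 9 Y$
$g{\left(X,B \right)} = 85$ ($g{\left(X,B \right)} = - \frac{-107 - 63}{2} = \left(- \frac{1}{2}\right) \left(-170\right) = 85$)
$m = -8640$ ($m = 320 \left(\left(-9\right) 3\right) = 320 \left(-27\right) = -8640$)
$\left(11212 + \frac{m}{-29200}\right) \left(g{\left(-200,-134 \right)} + 153\right) = \left(11212 - \frac{8640}{-29200}\right) \left(85 + 153\right) = \left(11212 - - \frac{108}{365}\right) 238 = \left(11212 + \frac{108}{365}\right) 238 = \frac{4092488}{365} \cdot 238 = \frac{974012144}{365}$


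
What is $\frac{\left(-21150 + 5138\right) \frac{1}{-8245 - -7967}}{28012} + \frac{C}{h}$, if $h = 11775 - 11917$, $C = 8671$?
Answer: $- \frac{4220107297}{69112607} \approx -61.061$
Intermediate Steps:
$h = -142$ ($h = 11775 - 11917 = -142$)
$\frac{\left(-21150 + 5138\right) \frac{1}{-8245 - -7967}}{28012} + \frac{C}{h} = \frac{\left(-21150 + 5138\right) \frac{1}{-8245 - -7967}}{28012} + \frac{8671}{-142} = - \frac{16012}{-8245 + \left(-2366 + 10333\right)} \frac{1}{28012} + 8671 \left(- \frac{1}{142}\right) = - \frac{16012}{-8245 + 7967} \cdot \frac{1}{28012} - \frac{8671}{142} = - \frac{16012}{-278} \cdot \frac{1}{28012} - \frac{8671}{142} = \left(-16012\right) \left(- \frac{1}{278}\right) \frac{1}{28012} - \frac{8671}{142} = \frac{8006}{139} \cdot \frac{1}{28012} - \frac{8671}{142} = \frac{4003}{1946834} - \frac{8671}{142} = - \frac{4220107297}{69112607}$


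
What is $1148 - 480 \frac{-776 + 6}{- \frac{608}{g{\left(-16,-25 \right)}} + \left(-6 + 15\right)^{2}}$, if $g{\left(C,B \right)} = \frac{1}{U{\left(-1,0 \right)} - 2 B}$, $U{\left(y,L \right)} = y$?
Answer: $\frac{3067148}{2701} \approx 1135.6$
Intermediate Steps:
$g{\left(C,B \right)} = \frac{1}{-1 - 2 B}$
$1148 - 480 \frac{-776 + 6}{- \frac{608}{g{\left(-16,-25 \right)}} + \left(-6 + 15\right)^{2}} = 1148 - 480 \frac{-776 + 6}{- \frac{608}{\left(-1\right) \frac{1}{1 + 2 \left(-25\right)}} + \left(-6 + 15\right)^{2}} = 1148 - 480 \left(- \frac{770}{- \frac{608}{\left(-1\right) \frac{1}{1 - 50}} + 9^{2}}\right) = 1148 - 480 \left(- \frac{770}{- \frac{608}{\left(-1\right) \frac{1}{-49}} + 81}\right) = 1148 - 480 \left(- \frac{770}{- \frac{608}{\left(-1\right) \left(- \frac{1}{49}\right)} + 81}\right) = 1148 - 480 \left(- \frac{770}{- 608 \frac{1}{\frac{1}{49}} + 81}\right) = 1148 - 480 \left(- \frac{770}{\left(-608\right) 49 + 81}\right) = 1148 - 480 \left(- \frac{770}{-29792 + 81}\right) = 1148 - 480 \left(- \frac{770}{-29711}\right) = 1148 - 480 \left(\left(-770\right) \left(- \frac{1}{29711}\right)\right) = 1148 - \frac{33600}{2701} = \frac{3067148}{2701}$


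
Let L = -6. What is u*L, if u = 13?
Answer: -78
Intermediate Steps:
u*L = 13*(-6) = -78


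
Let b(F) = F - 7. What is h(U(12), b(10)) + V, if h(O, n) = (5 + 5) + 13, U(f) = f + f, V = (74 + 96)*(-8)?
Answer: -1337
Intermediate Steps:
V = -1360 (V = 170*(-8) = -1360)
U(f) = 2*f
b(F) = -7 + F
h(O, n) = 23 (h(O, n) = 10 + 13 = 23)
h(U(12), b(10)) + V = 23 - 1360 = -1337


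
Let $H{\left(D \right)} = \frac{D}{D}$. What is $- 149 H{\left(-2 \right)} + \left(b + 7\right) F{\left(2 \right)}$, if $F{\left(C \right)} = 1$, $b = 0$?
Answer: $-142$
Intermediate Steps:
$H{\left(D \right)} = 1$
$- 149 H{\left(-2 \right)} + \left(b + 7\right) F{\left(2 \right)} = \left(-149\right) 1 + \left(0 + 7\right) 1 = -149 + 7 \cdot 1 = -149 + 7 = -142$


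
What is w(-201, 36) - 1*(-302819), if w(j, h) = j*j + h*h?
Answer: 344516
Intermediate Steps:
w(j, h) = h² + j² (w(j, h) = j² + h² = h² + j²)
w(-201, 36) - 1*(-302819) = (36² + (-201)²) - 1*(-302819) = (1296 + 40401) + 302819 = 41697 + 302819 = 344516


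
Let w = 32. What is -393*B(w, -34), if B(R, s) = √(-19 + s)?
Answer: -393*I*√53 ≈ -2861.1*I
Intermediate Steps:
-393*B(w, -34) = -393*√(-19 - 34) = -393*I*√53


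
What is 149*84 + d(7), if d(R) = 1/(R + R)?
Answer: 175225/14 ≈ 12516.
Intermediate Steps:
d(R) = 1/(2*R)
149*84 + d(7) = 149*84 + (½)/7 = 12516 + (½)*(⅐) = 12516 + 1/14 = 175225/14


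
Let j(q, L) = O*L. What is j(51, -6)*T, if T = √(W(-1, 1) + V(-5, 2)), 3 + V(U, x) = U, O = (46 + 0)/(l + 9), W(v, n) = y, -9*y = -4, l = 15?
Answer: -23*I*√17/3 ≈ -31.61*I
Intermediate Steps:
y = 4/9 (y = -⅑*(-4) = 4/9 ≈ 0.44444)
W(v, n) = 4/9
O = 23/12 (O = (46 + 0)/(15 + 9) = 46/24 = 46*(1/24) = 23/12 ≈ 1.9167)
V(U, x) = -3 + U
j(q, L) = 23*L/12
T = 2*I*√17/3 (T = √(4/9 + (-3 - 5)) = √(4/9 - 8) = √(-68/9) = 2*I*√17/3 ≈ 2.7487*I)
j(51, -6)*T = ((23/12)*(-6))*(2*I*√17/3) = -23*I*√17/3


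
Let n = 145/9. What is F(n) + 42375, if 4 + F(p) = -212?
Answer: 42159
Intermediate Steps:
n = 145/9 (n = 145*(⅑) = 145/9 ≈ 16.111)
F(p) = -216 (F(p) = -4 - 212 = -216)
F(n) + 42375 = -216 + 42375 = 42159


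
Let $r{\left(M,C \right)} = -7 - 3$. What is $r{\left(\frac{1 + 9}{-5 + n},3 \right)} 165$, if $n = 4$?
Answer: $-1650$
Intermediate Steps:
$r{\left(M,C \right)} = -10$
$r{\left(\frac{1 + 9}{-5 + n},3 \right)} 165 = \left(-10\right) 165 = -1650$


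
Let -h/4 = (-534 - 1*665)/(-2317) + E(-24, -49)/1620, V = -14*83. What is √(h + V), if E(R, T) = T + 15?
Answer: 2*I*√3163478217655/104265 ≈ 34.117*I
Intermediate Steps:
E(R, T) = 15 + T
V = -1162
h = -1863602/938385 (h = -4*((-534 - 1*665)/(-2317) + (15 - 49)/1620) = -4*((-534 - 665)*(-1/2317) - 34*1/1620) = -4*(-1199*(-1/2317) - 17/810) = -4*(1199/2317 - 17/810) = -4*931801/1876770 = -1863602/938385 ≈ -1.9860)
√(h + V) = √(-1863602/938385 - 1162) = √(-1092266972/938385) = 2*I*√3163478217655/104265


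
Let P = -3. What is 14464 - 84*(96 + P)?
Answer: 6652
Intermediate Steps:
14464 - 84*(96 + P) = 14464 - 84*(96 - 3) = 14464 - 84*93 = 14464 - 7812 = 6652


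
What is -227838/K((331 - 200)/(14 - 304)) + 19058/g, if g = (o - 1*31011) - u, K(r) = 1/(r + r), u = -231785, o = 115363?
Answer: 9435673619996/45839865 ≈ 2.0584e+5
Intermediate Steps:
K(r) = 1/(2*r)
g = 316137 (g = (115363 - 1*31011) - 1*(-231785) = (115363 - 31011) + 231785 = 84352 + 231785 = 316137)
-227838/K((331 - 200)/(14 - 304)) + 19058/g = -227838*2*(331 - 200)/(14 - 304) + 19058/316137 = -227838/(1/(2*((131/(-290))))) + 19058*(1/316137) = -227838/(1/(2*((131*(-1/290))))) + 19058/316137 = -227838/(1/(2*(-131/290))) + 19058/316137 = -227838/((1/2)*(-290/131)) + 19058/316137 = -227838/(-145/131) + 19058/316137 = -227838*(-131/145) + 19058/316137 = 29846778/145 + 19058/316137 = 9435673619996/45839865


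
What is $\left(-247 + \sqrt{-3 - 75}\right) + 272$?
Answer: $25 + i \sqrt{78} \approx 25.0 + 8.8318 i$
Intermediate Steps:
$\left(-247 + \sqrt{-3 - 75}\right) + 272 = \left(-247 + \sqrt{-78}\right) + 272 = \left(-247 + i \sqrt{78}\right) + 272 = 25 + i \sqrt{78}$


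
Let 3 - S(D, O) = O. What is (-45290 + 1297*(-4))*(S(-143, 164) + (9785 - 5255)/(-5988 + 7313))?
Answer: 2107910802/265 ≈ 7.9544e+6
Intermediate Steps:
S(D, O) = 3 - O
(-45290 + 1297*(-4))*(S(-143, 164) + (9785 - 5255)/(-5988 + 7313)) = (-45290 + 1297*(-4))*((3 - 1*164) + (9785 - 5255)/(-5988 + 7313)) = (-45290 - 5188)*((3 - 164) + 4530/1325) = -50478*(-161 + 4530*(1/1325)) = -50478*(-161 + 906/265) = -50478*(-41759/265) = 2107910802/265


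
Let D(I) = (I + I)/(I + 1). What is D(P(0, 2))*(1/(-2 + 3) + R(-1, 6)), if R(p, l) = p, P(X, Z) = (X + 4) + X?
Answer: 0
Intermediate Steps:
P(X, Z) = 4 + 2*X (P(X, Z) = (4 + X) + X = 4 + 2*X)
D(I) = 2*I/(1 + I) (D(I) = (2*I)/(1 + I) = 2*I/(1 + I))
D(P(0, 2))*(1/(-2 + 3) + R(-1, 6)) = (2*(4 + 2*0)/(1 + (4 + 2*0)))*(1/(-2 + 3) - 1) = (2*(4 + 0)/(1 + (4 + 0)))*(1/1 - 1) = (2*4/(1 + 4))*(1 - 1) = (2*4/5)*0 = (2*4*(⅕))*0 = (8/5)*0 = 0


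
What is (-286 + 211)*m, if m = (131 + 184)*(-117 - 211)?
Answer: 7749000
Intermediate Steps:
m = -103320 (m = 315*(-328) = -103320)
(-286 + 211)*m = (-286 + 211)*(-103320) = -75*(-103320) = 7749000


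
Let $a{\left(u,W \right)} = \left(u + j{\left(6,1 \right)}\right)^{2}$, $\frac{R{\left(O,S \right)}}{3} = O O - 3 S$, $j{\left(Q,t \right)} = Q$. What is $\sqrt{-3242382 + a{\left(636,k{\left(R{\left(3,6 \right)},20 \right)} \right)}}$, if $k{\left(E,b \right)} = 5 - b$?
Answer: $i \sqrt{2830218} \approx 1682.3 i$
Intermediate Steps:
$R{\left(O,S \right)} = - 9 S + 3 O^{2}$ ($R{\left(O,S \right)} = 3 \left(O O - 3 S\right) = 3 \left(O^{2} - 3 S\right) = - 9 S + 3 O^{2}$)
$a{\left(u,W \right)} = \left(6 + u\right)^{2}$ ($a{\left(u,W \right)} = \left(u + 6\right)^{2} = \left(6 + u\right)^{2}$)
$\sqrt{-3242382 + a{\left(636,k{\left(R{\left(3,6 \right)},20 \right)} \right)}} = \sqrt{-3242382 + \left(6 + 636\right)^{2}} = \sqrt{-3242382 + 642^{2}} = \sqrt{-3242382 + 412164} = \sqrt{-2830218} = i \sqrt{2830218}$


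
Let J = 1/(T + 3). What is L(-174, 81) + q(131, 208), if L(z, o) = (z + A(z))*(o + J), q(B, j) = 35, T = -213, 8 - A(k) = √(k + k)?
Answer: -1408072/105 - 17009*I*√87/105 ≈ -13410.0 - 1510.9*I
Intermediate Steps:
A(k) = 8 - √2*√k (A(k) = 8 - √(k + k) = 8 - √(2*k) = 8 - √2*√k)
J = -1/210 (J = 1/(-213 + 3) = 1/(-210) = -1/210 ≈ -0.0047619)
L(z, o) = (-1/210 + o)*(8 + z - √2*√z) (L(z, o) = (z + (8 - √2*√z))*(o - 1/210) = (8 + z - √2*√z)*(-1/210 + o) = (-1/210 + o)*(8 + z - √2*√z))
L(-174, 81) + q(131, 208) = (-4/105 - 1/210*(-174) + 81*(-174) - 1*81*(-8 + √2*√(-174)) + √2*√(-174)/210) + 35 = (-4/105 + 29/35 - 14094 - 1*81*(-8 + √2*(I*√174)) + √2*(I*√174)/210) + 35 = (-4/105 + 29/35 - 14094 - 1*81*(-8 + 2*I*√87) + I*√87/105) + 35 = (-4/105 + 29/35 - 14094 + (648 - 162*I*√87) + I*√87/105) + 35 = (-1411747/105 - 17009*I*√87/105) + 35 = -1408072/105 - 17009*I*√87/105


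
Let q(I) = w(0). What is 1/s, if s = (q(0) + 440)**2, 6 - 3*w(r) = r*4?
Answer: 1/195364 ≈ 5.1187e-6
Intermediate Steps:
w(r) = 2 - 4*r/3 (w(r) = 2 - r*4/3 = 2 - 4*r/3)
q(I) = 2 (q(I) = 2 - 4/3*0 = 2 + 0 = 2)
s = 195364 (s = (2 + 440)**2 = 442**2 = 195364)
1/s = 1/195364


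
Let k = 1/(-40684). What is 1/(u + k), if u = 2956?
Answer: 40684/120261903 ≈ 0.00033830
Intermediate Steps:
k = -1/40684 ≈ -2.4580e-5
1/(u + k) = 1/(2956 - 1/40684) = 1/(120261903/40684) = 40684/120261903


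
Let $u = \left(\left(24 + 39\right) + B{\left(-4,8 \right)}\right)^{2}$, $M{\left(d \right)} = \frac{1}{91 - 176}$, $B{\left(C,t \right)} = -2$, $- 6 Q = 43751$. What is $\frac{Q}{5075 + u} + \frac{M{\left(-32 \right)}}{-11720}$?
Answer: $- \frac{2724043339}{3285965700} \approx -0.82899$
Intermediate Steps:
$Q = - \frac{43751}{6}$ ($Q = \left(- \frac{1}{6}\right) 43751 = - \frac{43751}{6} \approx -7291.8$)
$M{\left(d \right)} = - \frac{1}{85}$ ($M{\left(d \right)} = \frac{1}{-85} = - \frac{1}{85}$)
$u = 3721$ ($u = \left(\left(24 + 39\right) - 2\right)^{2} = \left(63 - 2\right)^{2} = 61^{2} = 3721$)
$\frac{Q}{5075 + u} + \frac{M{\left(-32 \right)}}{-11720} = - \frac{43751}{6 \left(5075 + 3721\right)} - \frac{1}{85 \left(-11720\right)} = - \frac{43751}{6 \cdot 8796} - - \frac{1}{996200} = \left(- \frac{43751}{6}\right) \frac{1}{8796} + \frac{1}{996200} = - \frac{43751}{52776} + \frac{1}{996200} = - \frac{2724043339}{3285965700}$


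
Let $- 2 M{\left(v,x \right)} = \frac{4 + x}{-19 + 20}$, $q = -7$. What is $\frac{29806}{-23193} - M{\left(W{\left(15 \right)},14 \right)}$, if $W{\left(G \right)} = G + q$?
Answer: $\frac{178931}{23193} \approx 7.7149$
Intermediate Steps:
$W{\left(G \right)} = -7 + G$ ($W{\left(G \right)} = G - 7 = -7 + G$)
$M{\left(v,x \right)} = -2 - \frac{x}{2}$ ($M{\left(v,x \right)} = - \frac{\left(4 + x\right) \frac{1}{-19 + 20}}{2} = - \frac{\left(4 + x\right) 1^{-1}}{2} = - \frac{\left(4 + x\right) 1}{2} = - \frac{4 + x}{2} = -2 - \frac{x}{2}$)
$\frac{29806}{-23193} - M{\left(W{\left(15 \right)},14 \right)} = \frac{29806}{-23193} - \left(-2 - 7\right) = 29806 \left(- \frac{1}{23193}\right) - \left(-2 - 7\right) = - \frac{29806}{23193} - -9 = - \frac{29806}{23193} + 9 = \frac{178931}{23193}$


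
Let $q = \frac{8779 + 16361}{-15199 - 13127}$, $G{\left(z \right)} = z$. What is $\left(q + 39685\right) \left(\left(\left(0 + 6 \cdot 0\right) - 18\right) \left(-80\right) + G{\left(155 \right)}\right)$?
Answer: $\frac{298821168525}{4721} \approx 6.3296 \cdot 10^{7}$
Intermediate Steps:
$q = - \frac{4190}{4721}$ ($q = \frac{25140}{-28326} = 25140 \left(- \frac{1}{28326}\right) = - \frac{4190}{4721} \approx -0.88752$)
$\left(q + 39685\right) \left(\left(\left(0 + 6 \cdot 0\right) - 18\right) \left(-80\right) + G{\left(155 \right)}\right) = \left(- \frac{4190}{4721} + 39685\right) \left(\left(\left(0 + 6 \cdot 0\right) - 18\right) \left(-80\right) + 155\right) = \frac{187348695 \left(\left(\left(0 + 0\right) - 18\right) \left(-80\right) + 155\right)}{4721} = \frac{187348695 \left(\left(0 - 18\right) \left(-80\right) + 155\right)}{4721} = \frac{187348695 \left(\left(-18\right) \left(-80\right) + 155\right)}{4721} = \frac{187348695 \left(1440 + 155\right)}{4721} = \frac{187348695}{4721} \cdot 1595 = \frac{298821168525}{4721}$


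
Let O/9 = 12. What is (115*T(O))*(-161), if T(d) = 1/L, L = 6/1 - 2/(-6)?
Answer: -55545/19 ≈ -2923.4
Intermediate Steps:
O = 108 (O = 9*12 = 108)
L = 19/3 (L = 6*1 - 2*(-⅙) = 6 + ⅓ = 19/3 ≈ 6.3333)
T(d) = 3/19 (T(d) = 1/(19/3) = 3/19)
(115*T(O))*(-161) = (115*(3/19))*(-161) = (345/19)*(-161) = -55545/19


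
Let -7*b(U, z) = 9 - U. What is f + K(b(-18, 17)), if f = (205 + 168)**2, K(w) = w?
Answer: 973876/7 ≈ 1.3913e+5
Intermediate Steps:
b(U, z) = -9/7 + U/7 (b(U, z) = -(9 - U)/7 = -9/7 + U/7)
f = 139129 (f = 373**2 = 139129)
f + K(b(-18, 17)) = 139129 + (-9/7 + (1/7)*(-18)) = 139129 + (-9/7 - 18/7) = 139129 - 27/7 = 973876/7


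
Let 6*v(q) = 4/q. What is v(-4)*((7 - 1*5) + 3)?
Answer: -⅚ ≈ -0.83333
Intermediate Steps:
v(q) = 2/(3*q) (v(q) = (4/q)/6 = 2/(3*q))
v(-4)*((7 - 1*5) + 3) = ((⅔)/(-4))*((7 - 1*5) + 3) = ((⅔)*(-¼))*((7 - 5) + 3) = -(2 + 3)/6 = -⅙*5 = -⅚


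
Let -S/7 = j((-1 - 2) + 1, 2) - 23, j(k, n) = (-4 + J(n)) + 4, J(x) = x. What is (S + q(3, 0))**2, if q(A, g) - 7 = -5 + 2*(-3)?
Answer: 20449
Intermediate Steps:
q(A, g) = -4 (q(A, g) = 7 + (-5 + 2*(-3)) = 7 + (-5 - 6) = 7 - 11 = -4)
j(k, n) = n (j(k, n) = (-4 + n) + 4 = n)
S = 147 (S = -7*(2 - 23) = -7*(-21) = 147)
(S + q(3, 0))**2 = (147 - 4)**2 = 143**2 = 20449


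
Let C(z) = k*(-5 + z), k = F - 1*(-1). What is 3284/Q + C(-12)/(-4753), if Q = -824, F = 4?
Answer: -3884703/979118 ≈ -3.9676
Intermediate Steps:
k = 5 (k = 4 - 1*(-1) = 4 + 1 = 5)
C(z) = -25 + 5*z (C(z) = 5*(-5 + z) = -25 + 5*z)
3284/Q + C(-12)/(-4753) = 3284/(-824) + (-25 + 5*(-12))/(-4753) = 3284*(-1/824) + (-25 - 60)*(-1/4753) = -821/206 - 85*(-1/4753) = -821/206 + 85/4753 = -3884703/979118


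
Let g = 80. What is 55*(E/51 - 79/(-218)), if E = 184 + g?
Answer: 1128985/3706 ≈ 304.64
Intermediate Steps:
E = 264 (E = 184 + 80 = 264)
55*(E/51 - 79/(-218)) = 55*(264/51 - 79/(-218)) = 55*(264*(1/51) - 79*(-1/218)) = 55*(88/17 + 79/218) = 55*(20527/3706) = 1128985/3706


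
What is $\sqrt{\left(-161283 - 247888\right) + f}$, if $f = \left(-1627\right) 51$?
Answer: $2 i \sqrt{123037} \approx 701.53 i$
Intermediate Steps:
$f = -82977$
$\sqrt{\left(-161283 - 247888\right) + f} = \sqrt{\left(-161283 - 247888\right) - 82977} = \sqrt{-409171 - 82977} = \sqrt{-492148} = 2 i \sqrt{123037}$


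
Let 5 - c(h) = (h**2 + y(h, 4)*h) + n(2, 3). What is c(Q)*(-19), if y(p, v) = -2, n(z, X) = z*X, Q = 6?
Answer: 475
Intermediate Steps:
n(z, X) = X*z
c(h) = -1 - h**2 + 2*h (c(h) = 5 - ((h**2 - 2*h) + 3*2) = 5 - ((h**2 - 2*h) + 6) = 5 - (6 + h**2 - 2*h) = 5 + (-6 - h**2 + 2*h) = -1 - h**2 + 2*h)
c(Q)*(-19) = (-1 - 1*6**2 + 2*6)*(-19) = (-1 - 1*36 + 12)*(-19) = (-1 - 36 + 12)*(-19) = -25*(-19) = 475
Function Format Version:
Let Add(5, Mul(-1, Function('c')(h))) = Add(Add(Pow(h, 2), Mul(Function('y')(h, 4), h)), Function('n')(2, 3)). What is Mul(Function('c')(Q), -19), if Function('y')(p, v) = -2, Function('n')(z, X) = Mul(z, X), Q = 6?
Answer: 475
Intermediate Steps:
Function('n')(z, X) = Mul(X, z)
Function('c')(h) = Add(-1, Mul(-1, Pow(h, 2)), Mul(2, h)) (Function('c')(h) = Add(5, Mul(-1, Add(Add(Pow(h, 2), Mul(-2, h)), Mul(3, 2)))) = Add(5, Mul(-1, Add(Add(Pow(h, 2), Mul(-2, h)), 6))) = Add(5, Mul(-1, Add(6, Pow(h, 2), Mul(-2, h)))) = Add(5, Add(-6, Mul(-1, Pow(h, 2)), Mul(2, h))) = Add(-1, Mul(-1, Pow(h, 2)), Mul(2, h)))
Mul(Function('c')(Q), -19) = Mul(Add(-1, Mul(-1, Pow(6, 2)), Mul(2, 6)), -19) = Mul(Add(-1, Mul(-1, 36), 12), -19) = Mul(Add(-1, -36, 12), -19) = Mul(-25, -19) = 475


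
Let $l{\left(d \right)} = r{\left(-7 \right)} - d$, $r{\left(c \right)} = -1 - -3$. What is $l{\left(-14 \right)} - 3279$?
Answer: $-3263$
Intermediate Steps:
$r{\left(c \right)} = 2$ ($r{\left(c \right)} = -1 + 3 = 2$)
$l{\left(d \right)} = 2 - d$
$l{\left(-14 \right)} - 3279 = \left(2 - -14\right) - 3279 = \left(2 + 14\right) - 3279 = 16 - 3279 = -3263$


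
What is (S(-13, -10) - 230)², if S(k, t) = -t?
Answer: 48400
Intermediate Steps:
(S(-13, -10) - 230)² = (-1*(-10) - 230)² = (10 - 230)² = (-220)² = 48400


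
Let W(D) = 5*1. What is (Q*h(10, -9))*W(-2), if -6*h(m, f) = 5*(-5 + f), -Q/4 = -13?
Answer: 9100/3 ≈ 3033.3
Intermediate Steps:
Q = 52 (Q = -4*(-13) = 52)
W(D) = 5
h(m, f) = 25/6 - 5*f/6 (h(m, f) = -5*(-5 + f)/6 = -(-25 + 5*f)/6 = 25/6 - 5*f/6)
(Q*h(10, -9))*W(-2) = (52*(25/6 - ⅚*(-9)))*5 = (52*(25/6 + 15/2))*5 = (52*(35/3))*5 = (1820/3)*5 = 9100/3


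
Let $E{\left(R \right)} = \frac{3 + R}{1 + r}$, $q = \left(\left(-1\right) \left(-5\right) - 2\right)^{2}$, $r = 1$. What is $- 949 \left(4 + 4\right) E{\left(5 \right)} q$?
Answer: $-273312$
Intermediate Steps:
$q = 9$ ($q = \left(5 - 2\right)^{2} = 3^{2} = 9$)
$E{\left(R \right)} = \frac{3}{2} + \frac{R}{2}$ ($E{\left(R \right)} = \frac{3 + R}{1 + 1} = \frac{3 + R}{2} = \left(3 + R\right) \frac{1}{2} = \frac{3}{2} + \frac{R}{2}$)
$- 949 \left(4 + 4\right) E{\left(5 \right)} q = - 949 \left(4 + 4\right) \left(\frac{3}{2} + \frac{1}{2} \cdot 5\right) 9 = - 949 \cdot 8 \left(\frac{3}{2} + \frac{5}{2}\right) 9 = - 949 \cdot 8 \cdot 4 \cdot 9 = - 949 \cdot 8 \cdot 36 = \left(-949\right) 288 = -273312$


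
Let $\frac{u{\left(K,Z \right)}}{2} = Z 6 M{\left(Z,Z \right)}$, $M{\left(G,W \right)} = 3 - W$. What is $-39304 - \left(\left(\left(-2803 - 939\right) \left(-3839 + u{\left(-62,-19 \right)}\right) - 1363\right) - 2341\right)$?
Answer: $-33171010$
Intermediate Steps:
$u{\left(K,Z \right)} = 2 Z \left(18 - 6 Z\right)$ ($u{\left(K,Z \right)} = 2 Z 6 \left(3 - Z\right) = 2 Z \left(18 - 6 Z\right)$)
$-39304 - \left(\left(\left(-2803 - 939\right) \left(-3839 + u{\left(-62,-19 \right)}\right) - 1363\right) - 2341\right) = -39304 - \left(\left(\left(-2803 - 939\right) \left(-3839 + 12 \left(-19\right) \left(3 - -19\right)\right) - 1363\right) - 2341\right) = -39304 - \left(\left(- 3742 \left(-3839 + 12 \left(-19\right) \left(3 + 19\right)\right) - 1363\right) - 2341\right) = -39304 - \left(\left(- 3742 \left(-3839 + 12 \left(-19\right) 22\right) - 1363\right) - 2341\right) = -39304 - \left(\left(- 3742 \left(-3839 - 5016\right) - 1363\right) - 2341\right) = -39304 - \left(\left(\left(-3742\right) \left(-8855\right) - 1363\right) - 2341\right) = -39304 - \left(\left(33135410 - 1363\right) - 2341\right) = -39304 - \left(33134047 - 2341\right) = -39304 - 33131706 = -33171010$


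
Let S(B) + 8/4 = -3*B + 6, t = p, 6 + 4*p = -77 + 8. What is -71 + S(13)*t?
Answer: 2341/4 ≈ 585.25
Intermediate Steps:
p = -75/4 (p = -3/2 + (-77 + 8)/4 = -3/2 + (1/4)*(-69) = -3/2 - 69/4 = -75/4 ≈ -18.750)
t = -75/4 ≈ -18.750
S(B) = 4 - 3*B (S(B) = -2 + (-3*B + 6) = -2 + (6 - 3*B) = 4 - 3*B)
-71 + S(13)*t = -71 + (4 - 3*13)*(-75/4) = -71 + (4 - 39)*(-75/4) = -71 - 35*(-75/4) = -71 + 2625/4 = 2341/4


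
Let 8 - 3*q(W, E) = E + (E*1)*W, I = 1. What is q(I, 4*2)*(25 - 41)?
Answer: 128/3 ≈ 42.667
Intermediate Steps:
q(W, E) = 8/3 - E/3 - E*W/3 (q(W, E) = 8/3 - (E + (E*1)*W)/3 = 8/3 - (E + E*W)/3 = 8/3 + (-E/3 - E*W/3) = 8/3 - E/3 - E*W/3)
q(I, 4*2)*(25 - 41) = (8/3 - 4*2/3 - ⅓*4*2*1)*(25 - 41) = (8/3 - ⅓*8 - ⅓*8*1)*(-16) = (8/3 - 8/3 - 8/3)*(-16) = -8/3*(-16) = 128/3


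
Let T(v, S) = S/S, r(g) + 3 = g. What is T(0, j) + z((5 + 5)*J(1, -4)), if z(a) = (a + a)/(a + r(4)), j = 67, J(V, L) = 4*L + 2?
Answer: 419/139 ≈ 3.0144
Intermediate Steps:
J(V, L) = 2 + 4*L
r(g) = -3 + g
T(v, S) = 1
z(a) = 2*a/(1 + a) (z(a) = (a + a)/(a + (-3 + 4)) = (2*a)/(a + 1) = (2*a)/(1 + a) = 2*a/(1 + a))
T(0, j) + z((5 + 5)*J(1, -4)) = 1 + 2*((5 + 5)*(2 + 4*(-4)))/(1 + (5 + 5)*(2 + 4*(-4))) = 1 + 2*(10*(2 - 16))/(1 + 10*(2 - 16)) = 1 + 2*(10*(-14))/(1 + 10*(-14)) = 1 + 2*(-140)/(1 - 140) = 1 + 2*(-140)/(-139) = 1 + 2*(-140)*(-1/139) = 1 + 280/139 = 419/139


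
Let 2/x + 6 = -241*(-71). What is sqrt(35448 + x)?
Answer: sqrt(10371412208410)/17105 ≈ 188.28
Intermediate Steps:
x = 2/17105 (x = 2/(-6 - 241*(-71)) = 2/(-6 + 17111) = 2/17105 ≈ 0.00011692)
sqrt(35448 + x) = sqrt(35448 + 2/17105) = sqrt(606338042/17105) = sqrt(10371412208410)/17105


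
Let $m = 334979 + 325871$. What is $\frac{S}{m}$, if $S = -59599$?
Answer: $- \frac{59599}{660850} \approx -0.090185$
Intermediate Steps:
$m = 660850$
$\frac{S}{m} = - \frac{59599}{660850}$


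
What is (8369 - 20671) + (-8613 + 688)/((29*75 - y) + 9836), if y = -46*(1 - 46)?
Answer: -122302107/9941 ≈ -12303.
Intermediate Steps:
y = 2070 (y = -46*(-45) = 2070)
(8369 - 20671) + (-8613 + 688)/((29*75 - y) + 9836) = (8369 - 20671) + (-8613 + 688)/((29*75 - 1*2070) + 9836) = -12302 - 7925/((2175 - 2070) + 9836) = -12302 - 7925/(105 + 9836) = -12302 - 7925/9941 = -122302107/9941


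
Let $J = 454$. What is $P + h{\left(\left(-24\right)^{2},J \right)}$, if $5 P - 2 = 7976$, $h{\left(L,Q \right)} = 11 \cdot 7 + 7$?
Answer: $\frac{8398}{5} \approx 1679.6$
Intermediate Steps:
$h{\left(L,Q \right)} = 84$ ($h{\left(L,Q \right)} = 77 + 7 = 84$)
$P = \frac{7978}{5}$ ($P = \frac{2}{5} + \frac{1}{5} \cdot 7976 = \frac{2}{5} + \frac{7976}{5} = \frac{7978}{5} \approx 1595.6$)
$P + h{\left(\left(-24\right)^{2},J \right)} = \frac{7978}{5} + 84 = \frac{8398}{5}$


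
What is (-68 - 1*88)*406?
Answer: -63336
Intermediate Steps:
(-68 - 1*88)*406 = (-68 - 88)*406 = -156*406 = -63336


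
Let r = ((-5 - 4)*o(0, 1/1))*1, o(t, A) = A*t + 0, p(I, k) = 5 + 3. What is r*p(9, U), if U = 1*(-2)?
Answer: 0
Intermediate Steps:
U = -2
p(I, k) = 8
o(t, A) = A*t
r = 0 (r = ((-5 - 4)*(0/1))*1 = -9*0*1 = 0*1 = 0)
r*p(9, U) = 0*8 = 0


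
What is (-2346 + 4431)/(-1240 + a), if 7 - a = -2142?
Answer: 695/303 ≈ 2.2937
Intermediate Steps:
a = 2149 (a = 7 - 1*(-2142) = 7 + 2142 = 2149)
(-2346 + 4431)/(-1240 + a) = (-2346 + 4431)/(-1240 + 2149) = 2085/909 = 2085*(1/909) = 695/303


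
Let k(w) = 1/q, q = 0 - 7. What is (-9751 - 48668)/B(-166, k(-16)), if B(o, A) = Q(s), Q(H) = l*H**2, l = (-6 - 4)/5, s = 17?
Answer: 58419/578 ≈ 101.07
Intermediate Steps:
q = -7
l = -2 (l = -10*1/5 = -2)
Q(H) = -2*H**2
k(w) = -1/7 (k(w) = 1/(-7) = -1/7)
B(o, A) = -578 (B(o, A) = -2*17**2 = -2*289 = -578)
(-9751 - 48668)/B(-166, k(-16)) = (-9751 - 48668)/(-578) = -58419*(-1/578) = 58419/578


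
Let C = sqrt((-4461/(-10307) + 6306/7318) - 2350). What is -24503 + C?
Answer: -24503 + 2*I*sqrt(835137413498654035)/37713313 ≈ -24503.0 + 48.463*I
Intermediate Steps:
C = 2*I*sqrt(835137413498654035)/37713313 (C = sqrt((-4461*(-1/10307) + 6306*(1/7318)) - 2350) = sqrt((4461/10307 + 3153/3659) - 2350) = sqrt(48820770/37713313 - 2350) = sqrt(-88577464780/37713313) = 2*I*sqrt(835137413498654035)/37713313 ≈ 48.463*I)
-24503 + C = -24503 + 2*I*sqrt(835137413498654035)/37713313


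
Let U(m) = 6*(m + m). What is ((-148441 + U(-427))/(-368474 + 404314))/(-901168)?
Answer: 30713/6459572224 ≈ 4.7546e-6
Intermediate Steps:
U(m) = 12*m (U(m) = 6*(2*m) = 12*m)
((-148441 + U(-427))/(-368474 + 404314))/(-901168) = ((-148441 + 12*(-427))/(-368474 + 404314))/(-901168) = ((-148441 - 5124)/35840)*(-1/901168) = -153565*1/35840*(-1/901168) = -30713/7168*(-1/901168) = 30713/6459572224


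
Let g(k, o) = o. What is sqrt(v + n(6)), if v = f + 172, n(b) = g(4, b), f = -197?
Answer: I*sqrt(19) ≈ 4.3589*I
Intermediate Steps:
n(b) = b
v = -25 (v = -197 + 172 = -25)
sqrt(v + n(6)) = sqrt(-25 + 6) = sqrt(-19) = I*sqrt(19)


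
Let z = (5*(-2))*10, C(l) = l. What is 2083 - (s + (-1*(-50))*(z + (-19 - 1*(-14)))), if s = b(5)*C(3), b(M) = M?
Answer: 7318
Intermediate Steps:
z = -100 (z = -10*10 = -100)
s = 15 (s = 5*3 = 15)
2083 - (s + (-1*(-50))*(z + (-19 - 1*(-14)))) = 2083 - (15 + (-1*(-50))*(-100 + (-19 - 1*(-14)))) = 2083 - (15 + 50*(-100 + (-19 + 14))) = 2083 - (15 + 50*(-100 - 5)) = 2083 - (15 + 50*(-105)) = 2083 - (15 - 5250) = 2083 - 1*(-5235) = 2083 + 5235 = 7318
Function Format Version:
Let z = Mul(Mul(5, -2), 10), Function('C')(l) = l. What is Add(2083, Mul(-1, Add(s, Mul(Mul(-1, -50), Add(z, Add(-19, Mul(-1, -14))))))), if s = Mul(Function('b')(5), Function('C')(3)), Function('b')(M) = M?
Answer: 7318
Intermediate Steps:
z = -100 (z = Mul(-10, 10) = -100)
s = 15 (s = Mul(5, 3) = 15)
Add(2083, Mul(-1, Add(s, Mul(Mul(-1, -50), Add(z, Add(-19, Mul(-1, -14))))))) = Add(2083, Mul(-1, Add(15, Mul(Mul(-1, -50), Add(-100, Add(-19, Mul(-1, -14))))))) = Add(2083, Mul(-1, Add(15, Mul(50, Add(-100, Add(-19, 14)))))) = Add(2083, Mul(-1, Add(15, Mul(50, Add(-100, -5))))) = Add(2083, Mul(-1, Add(15, Mul(50, -105)))) = Add(2083, Mul(-1, Add(15, -5250))) = Add(2083, Mul(-1, -5235)) = Add(2083, 5235) = 7318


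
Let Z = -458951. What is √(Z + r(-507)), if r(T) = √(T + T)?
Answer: √(-458951 + 13*I*√6) ≈ 0.023 + 677.46*I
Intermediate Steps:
r(T) = √2*√T (r(T) = √(2*T) = √2*√T)
√(Z + r(-507)) = √(-458951 + √2*√(-507)) = √(-458951 + √2*(13*I*√3)) = √(-458951 + 13*I*√6)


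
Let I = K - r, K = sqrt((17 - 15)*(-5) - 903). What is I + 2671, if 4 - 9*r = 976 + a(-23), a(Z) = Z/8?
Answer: 200065/72 + I*sqrt(913) ≈ 2778.7 + 30.216*I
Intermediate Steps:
a(Z) = Z/8 (a(Z) = Z*(1/8) = Z/8)
r = -7753/72 (r = 4/9 - (976 + (1/8)*(-23))/9 = 4/9 - (976 - 23/8)/9 = 4/9 - 1/9*7785/8 = 4/9 - 865/8 = -7753/72 ≈ -107.68)
K = I*sqrt(913) (K = sqrt(2*(-5) - 903) = sqrt(-10 - 903) = sqrt(-913) = I*sqrt(913) ≈ 30.216*I)
I = 7753/72 + I*sqrt(913) (I = I*sqrt(913) - 1*(-7753/72) = I*sqrt(913) + 7753/72 = 7753/72 + I*sqrt(913) ≈ 107.68 + 30.216*I)
I + 2671 = (7753/72 + I*sqrt(913)) + 2671 = 200065/72 + I*sqrt(913)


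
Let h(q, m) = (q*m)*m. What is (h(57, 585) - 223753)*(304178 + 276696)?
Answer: 11201035164928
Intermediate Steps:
h(q, m) = q*m² (h(q, m) = (m*q)*m = q*m²)
(h(57, 585) - 223753)*(304178 + 276696) = (57*585² - 223753)*(304178 + 276696) = (57*342225 - 223753)*580874 = (19506825 - 223753)*580874 = 19283072*580874 = 11201035164928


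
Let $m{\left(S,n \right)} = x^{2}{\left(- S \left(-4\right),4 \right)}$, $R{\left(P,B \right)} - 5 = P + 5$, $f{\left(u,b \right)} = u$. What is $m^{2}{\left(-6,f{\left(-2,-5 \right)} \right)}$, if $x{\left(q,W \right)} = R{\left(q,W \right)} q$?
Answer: $12745506816$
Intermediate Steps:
$R{\left(P,B \right)} = 10 + P$ ($R{\left(P,B \right)} = 5 + \left(P + 5\right) = 5 + \left(5 + P\right) = 10 + P$)
$x{\left(q,W \right)} = q \left(10 + q\right)$ ($x{\left(q,W \right)} = \left(10 + q\right) q = q \left(10 + q\right)$)
$m{\left(S,n \right)} = 16 S^{2} \left(10 + 4 S\right)^{2}$ ($m{\left(S,n \right)} = \left(- S \left(-4\right) \left(10 + - S \left(-4\right)\right)\right)^{2} = \left(4 S \left(10 + 4 S\right)\right)^{2} = 16 S^{2} \left(10 + 4 S\right)^{2}$)
$m^{2}{\left(-6,f{\left(-2,-5 \right)} \right)} = \left(64 \left(-6\right)^{2} \left(5 + 2 \left(-6\right)\right)^{2}\right)^{2} = \left(64 \cdot 36 \left(5 - 12\right)^{2}\right)^{2} = \left(64 \cdot 36 \left(-7\right)^{2}\right)^{2} = \left(64 \cdot 36 \cdot 49\right)^{2} = 112896^{2} = 12745506816$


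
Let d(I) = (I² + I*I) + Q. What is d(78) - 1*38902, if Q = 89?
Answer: -26645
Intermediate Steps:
d(I) = 89 + 2*I² (d(I) = (I² + I*I) + 89 = (I² + I²) + 89 = 2*I² + 89 = 89 + 2*I²)
d(78) - 1*38902 = (89 + 2*78²) - 1*38902 = (89 + 2*6084) - 38902 = (89 + 12168) - 38902 = 12257 - 38902 = -26645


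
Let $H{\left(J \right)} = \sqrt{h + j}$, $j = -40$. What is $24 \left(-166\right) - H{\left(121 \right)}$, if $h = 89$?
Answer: $-3991$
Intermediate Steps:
$H{\left(J \right)} = 7$ ($H{\left(J \right)} = \sqrt{89 - 40} = \sqrt{49} = 7$)
$24 \left(-166\right) - H{\left(121 \right)} = 24 \left(-166\right) - 7 = -3984 - 7 = -3991$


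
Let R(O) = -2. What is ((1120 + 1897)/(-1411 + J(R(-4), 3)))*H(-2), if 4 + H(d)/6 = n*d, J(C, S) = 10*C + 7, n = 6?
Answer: 18102/89 ≈ 203.39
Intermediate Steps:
J(C, S) = 7 + 10*C
H(d) = -24 + 36*d (H(d) = -24 + 6*(6*d) = -24 + 36*d)
((1120 + 1897)/(-1411 + J(R(-4), 3)))*H(-2) = ((1120 + 1897)/(-1411 + (7 + 10*(-2))))*(-24 + 36*(-2)) = (3017/(-1411 + (7 - 20)))*(-24 - 72) = (3017/(-1411 - 13))*(-96) = (3017/(-1424))*(-96) = (3017*(-1/1424))*(-96) = -3017/1424*(-96) = 18102/89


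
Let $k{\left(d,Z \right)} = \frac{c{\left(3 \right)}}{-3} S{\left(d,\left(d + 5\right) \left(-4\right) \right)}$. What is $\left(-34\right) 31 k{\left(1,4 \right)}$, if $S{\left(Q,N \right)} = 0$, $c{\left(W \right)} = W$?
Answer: $0$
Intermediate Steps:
$k{\left(d,Z \right)} = 0$ ($k{\left(d,Z \right)} = \frac{3}{-3} \cdot 0 = 3 \left(- \frac{1}{3}\right) 0 = \left(-1\right) 0 = 0$)
$\left(-34\right) 31 k{\left(1,4 \right)} = \left(-34\right) 31 \cdot 0 = \left(-1054\right) 0 = 0$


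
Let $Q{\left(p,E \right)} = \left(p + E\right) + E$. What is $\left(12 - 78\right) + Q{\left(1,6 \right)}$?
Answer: $-53$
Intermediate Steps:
$Q{\left(p,E \right)} = p + 2 E$ ($Q{\left(p,E \right)} = \left(E + p\right) + E = p + 2 E$)
$\left(12 - 78\right) + Q{\left(1,6 \right)} = \left(12 - 78\right) + \left(1 + 2 \cdot 6\right) = -66 + \left(1 + 12\right) = -66 + 13 = -53$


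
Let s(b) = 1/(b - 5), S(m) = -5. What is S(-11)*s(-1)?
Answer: 5/6 ≈ 0.83333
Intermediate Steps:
s(b) = 1/(-5 + b)
S(-11)*s(-1) = -5/(-5 - 1) = -5/(-6) = -5*(-1/6) = 5/6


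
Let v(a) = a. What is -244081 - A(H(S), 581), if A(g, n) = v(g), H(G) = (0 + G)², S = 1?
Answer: -244082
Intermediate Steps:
H(G) = G²
A(g, n) = g
-244081 - A(H(S), 581) = -244081 - 1*1² = -244081 - 1*1 = -244081 - 1 = -244082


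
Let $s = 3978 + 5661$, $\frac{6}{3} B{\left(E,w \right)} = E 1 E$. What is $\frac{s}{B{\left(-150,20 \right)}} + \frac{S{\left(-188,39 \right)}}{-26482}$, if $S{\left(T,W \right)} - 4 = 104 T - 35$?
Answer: $\frac{13210243}{8275625} \approx 1.5963$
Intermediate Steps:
$B{\left(E,w \right)} = \frac{E^{2}}{2}$ ($B{\left(E,w \right)} = \frac{E 1 E}{2} = \frac{E E}{2} = \frac{E^{2}}{2}$)
$S{\left(T,W \right)} = -31 + 104 T$ ($S{\left(T,W \right)} = 4 + \left(104 T - 35\right) = 4 + \left(-35 + 104 T\right) = -31 + 104 T$)
$s = 9639$
$\frac{s}{B{\left(-150,20 \right)}} + \frac{S{\left(-188,39 \right)}}{-26482} = \frac{9639}{\frac{1}{2} \left(-150\right)^{2}} + \frac{-31 + 104 \left(-188\right)}{-26482} = \frac{9639}{\frac{1}{2} \cdot 22500} + \left(-31 - 19552\right) \left(- \frac{1}{26482}\right) = \frac{9639}{11250} - - \frac{19583}{26482} = 9639 \cdot \frac{1}{11250} + \frac{19583}{26482} = \frac{1071}{1250} + \frac{19583}{26482} = \frac{13210243}{8275625}$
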